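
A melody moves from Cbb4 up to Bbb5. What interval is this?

M14

C to B spans seven letter names (C-D-E-F-G-A-B), plus an octave — that makes it a fourteenth of some quality.
Counting semitones, Cbb4→Bbb5 is 23, which is the major fourteenth.
(Equivalently, a compound major seventh: a major seventh plus an octave.)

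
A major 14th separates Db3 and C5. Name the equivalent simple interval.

Take out an octave (7 from the number): 14 − 7 = 7.
That makes a major fourteenth a compound major seventh — an octave plus a major seventh.

major seventh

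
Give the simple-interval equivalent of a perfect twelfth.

Take out an octave (7 from the number): 12 − 7 = 5.
That makes a perfect twelfth a compound perfect fifth — an octave plus a perfect fifth.

P5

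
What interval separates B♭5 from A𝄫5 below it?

Descending from Bb5 to Abb5 is the same interval as ascending Abb5 to Bb5.
A to B spans two letter names (A-B), so the interval is some kind of second.
Abb5 to Bb5 spans 3 semitones — one semitone wider than the major second (2) — giving an augmented second.

augmented second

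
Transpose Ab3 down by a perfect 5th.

Db3

Five letter names down from A: D.
A perfect fifth is 7 semitones; 7 semitones down from Ab3 gives Db3.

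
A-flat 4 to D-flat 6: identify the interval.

perfect eleventh

A to D spans four letter names (A-B-C-D), plus an octave — that makes it an eleventh of some quality.
Counting semitones, Ab4→Db6 is 17, which is the perfect eleventh.
(Equivalently, a compound perfect fourth: a perfect fourth plus an octave.)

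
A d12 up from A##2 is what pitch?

Counting five letter names plus an octave up from A lands on E.
A diminished twelfth is 18 semitones; 18 semitones up from A##2 gives E#4.

E#4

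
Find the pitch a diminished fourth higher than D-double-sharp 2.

Four letter names up from D: G.
A diminished fourth spans 4 semitones, so from D##2 the target pitch is G#2.

G-sharp 2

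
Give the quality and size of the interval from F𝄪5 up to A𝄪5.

F to A spans three letter names (F-G-A): a third.
F##5 to A##5 is 4 semitones, matching the major third exactly, so the quality is major.

major third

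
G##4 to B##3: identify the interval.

minor sixth

Descending from G##4 to B##3 is the same interval as ascending B##3 to G##4.
B to G spans six letter names (B-C-D-E-F-G) — that makes it a sixth of some quality.
A major sixth would be 9 semitones, but B##3 to G##4 is 8 — one semitone narrower, making it a minor sixth.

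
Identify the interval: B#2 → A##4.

B to A spans seven letter names (B-C-D-E-F-G-A), plus an octave, so the interval is some kind of fourteenth.
The major fourteenth spans 23 semitones, and B#2 to A##4 is exactly 23 semitones — so this is a major fourteenth.
(Equivalently, a compound major seventh: a major seventh plus an octave.)

major 14th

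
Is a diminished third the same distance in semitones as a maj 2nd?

A diminished third spans 2 semitones, and a major second also spans 2 semitones — they're enharmonic.

Yes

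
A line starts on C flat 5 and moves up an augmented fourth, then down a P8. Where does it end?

An augmented fourth up from Cb5 is F5.
A perfect octave down from F5 is F4.

F 4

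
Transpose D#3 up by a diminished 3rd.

Three letter names up from D: F.
Moving 2 semitones up from D#3 (the size of a diminished third) reaches F3.

F3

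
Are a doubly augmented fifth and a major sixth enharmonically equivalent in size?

Yes

Both span 9 semitones: a doubly augmented fifth and a major sixth are the same chromatic distance.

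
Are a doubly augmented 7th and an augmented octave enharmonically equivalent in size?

Both span 13 semitones: a doubly augmented seventh and an augmented octave are the same chromatic distance.

Yes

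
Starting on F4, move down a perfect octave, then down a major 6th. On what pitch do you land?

Ab2

F4 down a perfect octave → F3 (12 semitones).
F3 down a major sixth → Ab2 (9 semitones).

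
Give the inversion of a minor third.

Inverted interval numbers add to nine, so a third pairs with a sixth (3 + 6 = 9).
Quality inverts too: minor becomes major. That makes the inversion a major sixth.

major sixth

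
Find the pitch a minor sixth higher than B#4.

G#5

Six letter names up from B: G.
Moving 8 semitones up from B#4 (the size of a minor sixth) reaches G#5.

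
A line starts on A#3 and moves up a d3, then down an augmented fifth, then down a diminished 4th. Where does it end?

Up a diminished third from A#3: C4 (2 semitones up).
Down an augmented fifth from C4: Fb3 (8 semitones down).
Down a diminished fourth from Fb3: C3 (4 semitones down).

C3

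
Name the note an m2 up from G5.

Ab5

The second takes the letter from G up to A.
A minor second is 1 semitone; 1 semitone up from G5 gives Ab5.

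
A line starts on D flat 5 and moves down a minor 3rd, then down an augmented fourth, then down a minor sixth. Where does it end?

A flat 3

A minor third down from Db5 is Bb4.
Down an augmented fourth from Bb4: Fb4 (6 semitones down).
Down a minor sixth from Fb4: Ab3 (8 semitones down).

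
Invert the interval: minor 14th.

First reduce the compound minor fourteenth to its simple form, a minor seventh.
Inverted interval numbers add to nine, so a seventh pairs with a second (7 + 2 = 9).
And minor becomes major under inversion, so we get a major second.

major 2nd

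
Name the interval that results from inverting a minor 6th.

M3

Interval numbers invert to sum to nine: 6 + 3 = 9, so a sixth inverts to a third.
The quality also flips — minor becomes major — giving a major third.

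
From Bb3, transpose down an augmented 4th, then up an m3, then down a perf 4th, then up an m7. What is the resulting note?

Dbb4

An augmented fourth down from Bb3 is Fb3.
Fb3 up a minor third → Abb3 (3 semitones).
Abb3 down a perfect fourth → Ebb3 (5 semitones).
A minor seventh up from Ebb3 is Dbb4.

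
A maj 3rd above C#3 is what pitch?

E#3

Three letter names up from C: E.
Moving 4 semitones up from C#3 (the size of a major third) reaches E#3.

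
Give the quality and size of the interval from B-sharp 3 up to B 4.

B to B is the same letter name, plus an octave — that makes it an octave of some quality.
B#3 to B4 spans 11 semitones — one semitone narrower than the perfect octave (12) — giving a diminished octave.

diminished octave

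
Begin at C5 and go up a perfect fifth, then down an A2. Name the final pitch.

Fb5

Up a perfect fifth from C5: G5 (7 semitones up).
Down an augmented second from G5: Fb5 (3 semitones down).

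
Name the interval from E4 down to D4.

major 2nd

Descending from E4 to D4 is the same interval as ascending D4 to E4.
D to E spans two letter names (D-E): a second.
D4 to E4 is 2 semitones, matching the major second exactly, so the quality is major.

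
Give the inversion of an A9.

First reduce the compound augmented ninth to its simple form, an augmented second.
Interval numbers invert to sum to nine: 2 + 7 = 9, so a second inverts to a seventh.
And augmented becomes diminished under inversion, so we get a diminished seventh.

d7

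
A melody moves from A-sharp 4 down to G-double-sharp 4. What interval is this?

minor second

Descending from A#4 to G##4 is the same interval as ascending G##4 to A#4.
G to A spans two letter names (G-A) — that makes it a second of some quality.
At 1 semitone, G##4→A#4 falls one short of a major second: minor.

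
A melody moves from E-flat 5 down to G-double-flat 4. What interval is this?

Descending from Eb5 to Gbb4 is the same interval as ascending Gbb4 to Eb5.
G to E spans six letter names (G-A-B-C-D-E), so the interval is some kind of sixth.
Gbb4 to Eb5 spans 10 semitones — one semitone wider than the major sixth (9) — giving an augmented sixth.

augmented sixth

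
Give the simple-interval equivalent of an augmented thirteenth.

Take out an octave (7 from the number): 13 − 7 = 6.
Quality carries through unchanged, so the simple form is an augmented sixth.

augmented sixth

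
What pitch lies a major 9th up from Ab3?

Two letters up from A (plus an octave) reaches B.
Moving 14 semitones up from Ab3 (the size of a major ninth) reaches Bb4.

Bb4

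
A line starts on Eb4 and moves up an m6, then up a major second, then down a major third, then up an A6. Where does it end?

A minor sixth up from Eb4 is Cb5.
Up a major second from Cb5: Db5 (2 semitones up).
A major third down from Db5 is Bbb4.
An augmented sixth up from Bbb4 is G5.

G5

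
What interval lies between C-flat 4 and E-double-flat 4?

minor 3rd

C to E spans three letter names (C-D-E) — that makes it a third of some quality.
Cb4 to Ebb4 is 3 semitones, a half step short of the major third (4), so this is minor.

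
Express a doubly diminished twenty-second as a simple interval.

doubly diminished octave

Subtracting seven from the interval number removes an octave: 22 − 14 = 8.
Quality carries through unchanged, so the simple form is a doubly diminished octave.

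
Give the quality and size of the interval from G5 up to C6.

G to C spans four letter names (G-A-B-C) — that makes it a fourth of some quality.
Counting semitones, G5→C6 is 5, which is the perfect fourth.

perfect 4th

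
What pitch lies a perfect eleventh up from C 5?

The eleventh's letter: C up four letter names plus an octave → F.
A perfect eleventh spans 17 semitones, so from C5 the target pitch is F6.

F 6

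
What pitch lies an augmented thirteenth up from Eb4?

Six letters up from E (plus an octave) reaches C.
An augmented thirteenth spans 22 semitones, so from Eb4 the target pitch is C#6.

C#6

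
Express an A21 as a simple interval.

Take out 2 octaves (14 from the number): 21 − 14 = 7.
So an augmented twenty-first is 2 octaves plus an augmented seventh. The quality is unchanged.

augmented seventh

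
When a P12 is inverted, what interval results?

P4

First reduce the compound perfect twelfth to its simple form, a perfect fifth.
Interval numbers invert to sum to nine: 5 + 4 = 9, so a fifth inverts to a fourth.
The quality also flips — perfect stays perfect — giving a perfect fourth.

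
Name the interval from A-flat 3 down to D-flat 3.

Descending from Ab3 to Db3 is the same interval as ascending Db3 to Ab3.
D to A spans five letter names (D-E-F-G-A): a fifth.
Counting semitones, Db3→Ab3 is 7, which is the perfect fifth.

perfect 5th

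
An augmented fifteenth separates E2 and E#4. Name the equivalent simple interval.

Each octave removed subtracts seven from the number: 15 − 7 = 8.
Quality carries through unchanged, so the simple form is an augmented octave.

A8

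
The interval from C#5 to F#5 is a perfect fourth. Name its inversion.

perfect fifth

Interval numbers invert to sum to nine: 4 + 5 = 9, so a fourth inverts to a fifth.
The quality also flips — perfect stays perfect — giving a perfect fifth.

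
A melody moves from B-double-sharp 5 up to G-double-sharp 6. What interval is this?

m6

B to G spans six letter names (B-C-D-E-F-G): a sixth.
At 8 semitones, B##5→G##6 falls one short of a major sixth: minor.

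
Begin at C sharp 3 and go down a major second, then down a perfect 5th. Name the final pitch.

Down a major second from C#3: B2 (2 semitones down).
B2 down a perfect fifth → E2 (7 semitones).

E 2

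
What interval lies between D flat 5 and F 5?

D to F spans three letter names (D-E-F) — that makes it a third of some quality.
The major third spans 4 semitones, and Db5 to F5 is exactly 4 semitones — so this is a major third.

M3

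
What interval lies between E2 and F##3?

augmented ninth

E to F spans two letter names (E-F), plus an octave: a ninth.
The major ninth is 14 semitones; here we have 15, one semitone wider: augmented.
(Equivalently, a compound augmented second: an augmented second plus an octave.)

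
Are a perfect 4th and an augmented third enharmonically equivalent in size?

Yes

A perfect fourth = 5 semitones = an augmented third; enharmonically equal.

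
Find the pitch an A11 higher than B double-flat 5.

Counting four letter names plus an octave up from B lands on E.
Moving 18 semitones up from Bbb5 (the size of an augmented eleventh) reaches Eb7.

E flat 7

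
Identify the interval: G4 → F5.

minor seventh

G to F spans seven letter names (G-A-B-C-D-E-F) — that makes it a seventh of some quality.
G4 to F5 is 10 semitones, a half step short of the major seventh (11), so this is minor.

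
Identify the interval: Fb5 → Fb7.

F to F is the same letter name, plus 2 octaves — that makes it a fifteenth of some quality.
Counting semitones, Fb5→Fb7 is 24, which is the perfect fifteenth.
(Equivalently, a compound perfect octave: a perfect octave plus an octave.)

perfect fifteenth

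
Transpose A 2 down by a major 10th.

The tenth's letter: A down three letter names plus an octave → F.
A major tenth spans 16 semitones, so from A2 the target pitch is F1.

F 1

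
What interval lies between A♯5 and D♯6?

A to D spans four letter names (A-B-C-D): a fourth.
Counting semitones, A#5→D#6 is 5, which is the perfect fourth.

perfect fourth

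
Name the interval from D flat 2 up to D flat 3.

D to D is the same letter name, plus an octave, so the interval is some kind of octave.
Db2 to Db3 is 12 semitones, matching the perfect octave exactly, so the quality is perfect.

perfect octave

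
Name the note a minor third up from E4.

Three letter names up from E: G.
Moving 3 semitones up from E4 (the size of a minor third) reaches G4.

G4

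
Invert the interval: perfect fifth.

perfect 4th

The rule of nine gives the new number: 9 − 5 = 4, so a fifth becomes a fourth.
And perfect stays perfect under inversion, so we get a perfect fourth.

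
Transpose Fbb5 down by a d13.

Counting six letter names plus an octave down from F lands on A.
Moving 19 semitones down from Fbb5 (the size of a diminished thirteenth) reaches Ab3.

Ab3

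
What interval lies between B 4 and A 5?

B to A spans seven letter names (B-C-D-E-F-G-A): a seventh.
At 10 semitones, B4→A5 falls one short of a major seventh: minor.

minor seventh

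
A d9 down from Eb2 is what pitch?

The ninth's letter: E down two letter names plus an octave → D.
Moving 12 semitones down from Eb2 (the size of a diminished ninth) reaches D#1.

D#1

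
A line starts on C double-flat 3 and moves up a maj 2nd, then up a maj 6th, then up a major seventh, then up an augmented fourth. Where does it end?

D 5

Up a major second from Cbb3: Dbb3 (2 semitones up).
Up a major sixth from Dbb3: Bbb3 (9 semitones up).
A major seventh up from Bbb3 is Ab4.
Up an augmented fourth from Ab4: D5 (6 semitones up).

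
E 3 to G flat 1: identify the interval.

augmented thirteenth

Descending from E3 to Gb1 is the same interval as ascending Gb1 to E3.
G to E spans six letter names (G-A-B-C-D-E), plus an octave, so the interval is some kind of thirteenth.
Gb1 to E3 spans 22 semitones — one semitone wider than the major thirteenth (21) — giving an augmented thirteenth.
(Equivalently, a compound augmented sixth: an augmented sixth plus an octave.)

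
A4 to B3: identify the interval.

minor 7th

Descending from A4 to B3 is the same interval as ascending B3 to A4.
B to A spans seven letter names (B-C-D-E-F-G-A): a seventh.
A major seventh would be 11 semitones, but B3 to A4 is 10 — one semitone narrower, making it a minor seventh.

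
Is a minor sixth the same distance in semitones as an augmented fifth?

A minor sixth = 8 semitones = an augmented fifth; enharmonically equal.

Yes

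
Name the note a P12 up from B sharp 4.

F double-sharp 6

The twelfth's letter: B up five letter names plus an octave → F.
A perfect twelfth spans 19 semitones, so from B#4 the target pitch is F##6.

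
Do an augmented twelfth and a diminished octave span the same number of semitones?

An augmented twelfth is 20 semitones but a diminished octave is 11 semitones — different sizes.

No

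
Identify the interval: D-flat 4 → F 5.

D to F spans three letter names (D-E-F), plus an octave — that makes it a tenth of some quality.
The major tenth spans 16 semitones, and Db4 to F5 is exactly 16 semitones — so this is a major tenth.
(Equivalently, a compound major third: a major third plus an octave.)

M10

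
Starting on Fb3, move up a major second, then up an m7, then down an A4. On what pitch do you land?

Up a major second from Fb3: Gb3 (2 semitones up).
Up a minor seventh from Gb3: Fb4 (10 semitones up).
Fb4 down an augmented fourth → Cbb4 (6 semitones).

Cbb4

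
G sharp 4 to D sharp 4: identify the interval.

Descending from G#4 to D#4 is the same interval as ascending D#4 to G#4.
D to G spans four letter names (D-E-F-G) — that makes it a fourth of some quality.
The perfect fourth spans 5 semitones, and D#4 to G#4 is exactly 5 semitones — so this is a perfect fourth.

perfect fourth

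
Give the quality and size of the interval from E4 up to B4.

perfect 5th

E to B spans five letter names (E-F-G-A-B), so the interval is some kind of fifth.
E4 to B4 is 7 semitones, matching the perfect fifth exactly, so the quality is perfect.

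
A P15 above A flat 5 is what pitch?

A fifteenth keeps the letter name A, two octaves up from A.
A perfect fifteenth spans 24 semitones, so from Ab5 the target pitch is Ab7.

A flat 7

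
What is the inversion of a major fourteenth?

minor 2nd

First reduce the compound major fourteenth to its simple form, a major seventh.
The rule of nine gives the new number: 9 − 7 = 2, so a seventh becomes a second.
Quality inverts too: major becomes minor. That makes the inversion a minor second.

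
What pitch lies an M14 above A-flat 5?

Seven letters up from A (plus an octave) reaches G.
Moving 23 semitones up from Ab5 (the size of a major fourteenth) reaches G7.

G 7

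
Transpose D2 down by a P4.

A1

The fourth takes the letter from D down to A.
A perfect fourth spans 5 semitones, so from D2 the target pitch is A1.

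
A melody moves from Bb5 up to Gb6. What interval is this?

B to G spans six letter names (B-C-D-E-F-G), so the interval is some kind of sixth.
Bb5 to Gb6 is 8 semitones, a half step short of the major sixth (9), so this is minor.

minor sixth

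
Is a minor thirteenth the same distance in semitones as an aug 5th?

A minor thirteenth spans 20 semitones; an augmented fifth spans 8 semitones. They differ by 12.

No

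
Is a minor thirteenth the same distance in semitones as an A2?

No

20 semitones (minor thirteenth) vs 3 semitones (augmented second): not equal.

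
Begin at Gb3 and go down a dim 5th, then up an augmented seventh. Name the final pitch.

B#3

A diminished fifth down from Gb3 is C3.
Up an augmented seventh from C3: B#3 (12 semitones up).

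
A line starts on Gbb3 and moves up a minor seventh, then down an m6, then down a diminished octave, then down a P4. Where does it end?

Up a minor seventh from Gbb3: Fbb4 (10 semitones up).
A minor sixth down from Fbb4 is Abb3.
Abb3 down a diminished octave → Ab2 (11 semitones).
Ab2 down a perfect fourth → Eb2 (5 semitones).

Eb2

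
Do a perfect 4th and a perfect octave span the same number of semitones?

No

A perfect fourth spans 5 semitones; a perfect octave spans 12 semitones. They differ by 7.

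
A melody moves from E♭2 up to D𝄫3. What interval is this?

diminished 7th

E to D spans seven letter names (E-F-G-A-B-C-D) — that makes it a seventh of some quality.
A major seventh would be 11 semitones; Eb2 to Dbb3 is 9, two semitones narrower, so the interval is diminished.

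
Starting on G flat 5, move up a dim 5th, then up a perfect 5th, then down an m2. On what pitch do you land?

Up a diminished fifth from Gb5: Dbb6 (6 semitones up).
Up a perfect fifth from Dbb6: Abb6 (7 semitones up).
Down a minor second from Abb6: Gb6 (1 semitone down).

G flat 6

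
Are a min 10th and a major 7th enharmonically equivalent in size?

A minor tenth spans 15 semitones; a major seventh spans 11 semitones. They differ by 4.

No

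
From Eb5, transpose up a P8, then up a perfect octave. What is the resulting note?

Up a perfect octave from Eb5: Eb6 (12 semitones up).
Up a perfect octave from Eb6: Eb7 (12 semitones up).

Eb7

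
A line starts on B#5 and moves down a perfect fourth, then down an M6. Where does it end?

A#4

Down a perfect fourth from B#5: F##5 (5 semitones down).
A major sixth down from F##5 is A#4.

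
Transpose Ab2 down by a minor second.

Two letter names down from A: G.
Moving 1 semitone down from Ab2 (the size of a minor second) reaches G2.

G2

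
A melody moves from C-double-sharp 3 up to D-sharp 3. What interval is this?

minor second

C to D spans two letter names (C-D) — that makes it a second of some quality.
C##3 to D#3 is 1 semitone, a half step short of the major second (2), so this is minor.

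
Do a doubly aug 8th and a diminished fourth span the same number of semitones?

A doubly augmented octave is 14 semitones but a diminished fourth is 4 semitones — different sizes.

No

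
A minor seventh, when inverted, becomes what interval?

Interval numbers invert to sum to nine: 7 + 2 = 9, so a seventh inverts to a second.
The quality also flips — minor becomes major — giving a major second.

major second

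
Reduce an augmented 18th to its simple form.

A4

Each octave removed subtracts seven from the number: 18 − 14 = 4.
Quality carries through unchanged, so the simple form is an augmented fourth.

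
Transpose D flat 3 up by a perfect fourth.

G flat 3

Counting four letter names up from D lands on G.
A perfect fourth is 5 semitones; 5 semitones up from Db3 gives Gb3.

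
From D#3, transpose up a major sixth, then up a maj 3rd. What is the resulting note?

D#3 up a major sixth → B#3 (9 semitones).
Up a major third from B#3: D##4 (4 semitones up).

D##4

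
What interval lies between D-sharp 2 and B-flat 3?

D to B spans six letter names (D-E-F-G-A-B), plus an octave — that makes it a thirteenth of some quality.
A major thirteenth would be 21 semitones; D#2 to Bb3 is 19, two semitones narrower, so the interval is diminished.
(Equivalently, a compound diminished sixth: a diminished sixth plus an octave.)

diminished thirteenth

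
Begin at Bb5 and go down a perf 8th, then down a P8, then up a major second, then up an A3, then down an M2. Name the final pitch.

Down a perfect octave from Bb5: Bb4 (12 semitones down).
Down a perfect octave from Bb4: Bb3 (12 semitones down).
Up a major second from Bb3: C4 (2 semitones up).
Up an augmented third from C4: E#4 (5 semitones up).
A major second down from E#4 is D#4.

D#4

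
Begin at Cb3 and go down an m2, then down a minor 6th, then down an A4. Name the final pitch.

Down a minor second from Cb3: Bb2 (1 semitone down).
A minor sixth down from Bb2 is D2.
D2 down an augmented fourth → Ab1 (6 semitones).

Ab1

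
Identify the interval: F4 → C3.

Descending from F4 to C3 is the same interval as ascending C3 to F4.
C to F spans four letter names (C-D-E-F), plus an octave — that makes it an eleventh of some quality.
C3 to F4 is 17 semitones, matching the perfect eleventh exactly, so the quality is perfect.
(Equivalently, a compound perfect fourth: a perfect fourth plus an octave.)

perfect eleventh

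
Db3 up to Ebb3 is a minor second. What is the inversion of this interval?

Inverted interval numbers add to nine, so a second pairs with a seventh (2 + 7 = 9).
Quality inverts too: minor becomes major. That makes the inversion a major seventh.

major seventh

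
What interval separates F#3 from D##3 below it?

Descending from F#3 to D##3 is the same interval as ascending D##3 to F#3.
D to F spans three letter names (D-E-F): a third.
The major third is 4 semitones; here we have 2, two semitones narrower: diminished.

d3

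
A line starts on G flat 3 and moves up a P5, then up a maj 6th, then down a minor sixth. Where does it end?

D 4

Gb3 up a perfect fifth → Db4 (7 semitones).
Up a major sixth from Db4: Bb4 (9 semitones up).
A minor sixth down from Bb4 is D4.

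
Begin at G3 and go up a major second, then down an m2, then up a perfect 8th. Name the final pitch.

Up a major second from G3: A3 (2 semitones up).
Down a minor second from A3: G#3 (1 semitone down).
A perfect octave up from G#3 is G#4.

G#4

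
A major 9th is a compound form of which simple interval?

major 2nd

Subtracting seven from the interval number removes an octave: 9 − 7 = 2.
That makes a major ninth a compound major second — an octave plus a major second.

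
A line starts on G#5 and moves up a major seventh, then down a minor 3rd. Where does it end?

G#5 up a major seventh → F##6 (11 semitones).
F##6 down a minor third → D##6 (3 semitones).

D##6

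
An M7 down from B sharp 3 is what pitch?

C sharp 3

Counting seven letter names down from B lands on C.
A major seventh is 11 semitones; 11 semitones down from B#3 gives C#3.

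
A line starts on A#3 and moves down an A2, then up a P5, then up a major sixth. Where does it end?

B4

An augmented second down from A#3 is G3.
G3 up a perfect fifth → D4 (7 semitones).
A major sixth up from D4 is B4.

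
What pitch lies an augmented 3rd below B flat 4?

G double-flat 4

Counting three letter names down from B lands on G.
An augmented third spans 5 semitones, so from Bb4 the target pitch is Gbb4.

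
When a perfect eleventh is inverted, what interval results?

First reduce the compound perfect eleventh to its simple form, a perfect fourth.
The rule of nine gives the new number: 9 − 4 = 5, so a fourth becomes a fifth.
The quality also flips — perfect stays perfect — giving a perfect fifth.

perfect fifth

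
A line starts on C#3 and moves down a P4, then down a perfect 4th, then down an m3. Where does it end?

C#3 down a perfect fourth → G#2 (5 semitones).
G#2 down a perfect fourth → D#2 (5 semitones).
D#2 down a minor third → B#1 (3 semitones).

B#1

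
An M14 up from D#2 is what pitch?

C##4

Seven letters up from D (plus an octave) reaches C.
A major fourteenth is 23 semitones; 23 semitones up from D#2 gives C##4.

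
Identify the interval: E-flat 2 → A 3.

E to A spans four letter names (E-F-G-A), plus an octave: an eleventh.
A perfect eleventh would be 17 semitones; Eb2 to A3 is 18, one semitone wider, so the interval is augmented.
(Equivalently, a compound augmented fourth: an augmented fourth plus an octave.)

augmented eleventh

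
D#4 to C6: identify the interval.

diminished fourteenth

D to C spans seven letter names (D-E-F-G-A-B-C), plus an octave — that makes it a fourteenth of some quality.
D#4 to C6 spans 21 semitones — two semitones narrower than the major fourteenth (23) — giving a diminished fourteenth.
(Equivalently, a compound diminished seventh: a diminished seventh plus an octave.)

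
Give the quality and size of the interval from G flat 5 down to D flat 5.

perfect fourth

Descending from Gb5 to Db5 is the same interval as ascending Db5 to Gb5.
D to G spans four letter names (D-E-F-G): a fourth.
Db5 to Gb5 is 5 semitones, matching the perfect fourth exactly, so the quality is perfect.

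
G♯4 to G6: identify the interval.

G to G is the same letter name, plus 2 octaves — that makes it a fifteenth of some quality.
The perfect fifteenth is 24 semitones; here we have 23, one semitone narrower: diminished.
(Equivalently, a compound diminished octave: a diminished octave plus an octave.)

d15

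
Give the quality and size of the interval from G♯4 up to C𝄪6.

A11

G to C spans four letter names (G-A-B-C), plus an octave, so the interval is some kind of eleventh.
The perfect eleventh is 17 semitones; here we have 18, one semitone wider: augmented.
(Equivalently, a compound augmented fourth: an augmented fourth plus an octave.)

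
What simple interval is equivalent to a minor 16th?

Take out 2 octaves (14 from the number): 16 − 14 = 2.
That makes a minor sixteenth a compound minor second — 2 octaves plus a minor second.

m2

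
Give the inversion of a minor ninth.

First reduce the compound minor ninth to its simple form, a minor second.
Interval numbers invert to sum to nine: 2 + 7 = 9, so a second inverts to a seventh.
The quality also flips — minor becomes major — giving a major seventh.

M7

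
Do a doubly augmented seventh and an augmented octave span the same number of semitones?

A doubly augmented seventh = 13 semitones = an augmented octave; enharmonically equal.

Yes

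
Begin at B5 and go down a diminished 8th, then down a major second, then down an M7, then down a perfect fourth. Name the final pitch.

Down a diminished octave from B5: B#4 (11 semitones down).
A major second down from B#4 is A#4.
Down a major seventh from A#4: B3 (11 semitones down).
B3 down a perfect fourth → F#3 (5 semitones).

F#3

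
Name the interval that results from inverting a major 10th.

minor 6th

First reduce the compound major tenth to its simple form, a major third.
Inverted interval numbers add to nine, so a third pairs with a sixth (3 + 6 = 9).
Quality inverts too: major becomes minor. That makes the inversion a minor sixth.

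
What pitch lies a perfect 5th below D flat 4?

The fifth takes the letter from D down to G.
A perfect fifth spans 7 semitones, so from Db4 the target pitch is Gb3.

G flat 3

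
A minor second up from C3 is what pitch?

The second takes the letter from C up to D.
A minor second spans 1 semitone, so from C3 the target pitch is Db3.

Db3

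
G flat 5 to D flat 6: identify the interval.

perfect 5th

G to D spans five letter names (G-A-B-C-D), so the interval is some kind of fifth.
Counting semitones, Gb5→Db6 is 7, which is the perfect fifth.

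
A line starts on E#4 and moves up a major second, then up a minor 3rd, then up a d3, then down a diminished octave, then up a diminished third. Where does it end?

E#4 up a major second → F##4 (2 semitones).
Up a minor third from F##4: A#4 (3 semitones up).
A#4 up a diminished third → C5 (2 semitones).
C5 down a diminished octave → C#4 (11 semitones).
A diminished third up from C#4 is Eb4.

Eb4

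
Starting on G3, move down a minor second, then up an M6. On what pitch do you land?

D#4

G3 down a minor second → F#3 (1 semitone).
A major sixth up from F#3 is D#4.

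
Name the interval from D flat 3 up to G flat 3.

perfect 4th

D to G spans four letter names (D-E-F-G), so the interval is some kind of fourth.
The perfect fourth spans 5 semitones, and Db3 to Gb3 is exactly 5 semitones — so this is a perfect fourth.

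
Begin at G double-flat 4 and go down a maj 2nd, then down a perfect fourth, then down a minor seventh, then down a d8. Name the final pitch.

D flat 2

A major second down from Gbb4 is Fbb4.
Fbb4 down a perfect fourth → Cbb4 (5 semitones).
Cbb4 down a minor seventh → Dbb3 (10 semitones).
Dbb3 down a diminished octave → Db2 (11 semitones).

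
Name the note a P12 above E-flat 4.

The twelfth's letter: E up five letter names plus an octave → B.
A perfect twelfth spans 19 semitones, so from Eb4 the target pitch is Bb5.

B-flat 5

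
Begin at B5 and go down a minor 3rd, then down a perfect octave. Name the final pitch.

G#4

Down a minor third from B5: G#5 (3 semitones down).
G#5 down a perfect octave → G#4 (12 semitones).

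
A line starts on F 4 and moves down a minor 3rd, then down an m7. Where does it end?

E 3

F4 down a minor third → D4 (3 semitones).
Down a minor seventh from D4: E3 (10 semitones down).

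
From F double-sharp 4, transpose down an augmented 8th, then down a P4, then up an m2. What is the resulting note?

Down an augmented octave from F##4: F#3 (13 semitones down).
A perfect fourth down from F#3 is C#3.
C#3 up a minor second → D3 (1 semitone).

D 3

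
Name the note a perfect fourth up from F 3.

Four letter names up from F: B.
Moving 5 semitones up from F3 (the size of a perfect fourth) reaches Bb3.

B-flat 3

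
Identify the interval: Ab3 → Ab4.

perfect octave

A to A is the same letter name, plus an octave, so the interval is some kind of octave.
The perfect octave spans 12 semitones, and Ab3 to Ab4 is exactly 12 semitones — so this is a perfect octave.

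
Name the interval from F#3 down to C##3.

Descending from F#3 to C##3 is the same interval as ascending C##3 to F#3.
C to F spans four letter names (C-D-E-F), so the interval is some kind of fourth.
C##3 to F#3 spans 4 semitones — one semitone narrower than the perfect fourth (5) — giving a diminished fourth.

diminished fourth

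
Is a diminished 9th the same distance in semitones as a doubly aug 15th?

A diminished ninth is 12 semitones but a doubly augmented fifteenth is 26 semitones — different sizes.

No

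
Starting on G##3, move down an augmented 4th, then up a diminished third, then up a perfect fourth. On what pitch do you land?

G##3 down an augmented fourth → D#3 (6 semitones).
D#3 up a diminished third → F3 (2 semitones).
F3 up a perfect fourth → Bb3 (5 semitones).

Bb3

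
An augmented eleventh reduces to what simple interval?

Each octave removed subtracts seven from the number: 11 − 7 = 4.
So an augmented eleventh is an octave plus an augmented fourth. The quality is unchanged.

A4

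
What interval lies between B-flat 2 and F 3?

B to F spans five letter names (B-C-D-E-F), so the interval is some kind of fifth.
Counting semitones, Bb2→F3 is 7, which is the perfect fifth.

P5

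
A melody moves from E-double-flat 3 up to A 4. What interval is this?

doubly augmented 11th

E to A spans four letter names (E-F-G-A), plus an octave, so the interval is some kind of eleventh.
The perfect eleventh is 17 semitones; here we have 19, two semitones wider: doubly augmented.
(Equivalently, a compound doubly augmented fourth: a doubly augmented fourth plus an octave.)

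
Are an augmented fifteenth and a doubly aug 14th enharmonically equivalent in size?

Yes

Both span 25 semitones: an augmented fifteenth and a doubly augmented fourteenth are the same chromatic distance.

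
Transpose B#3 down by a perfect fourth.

Four letter names down from B: F.
A perfect fourth spans 5 semitones, so from B#3 the target pitch is F##3.

F##3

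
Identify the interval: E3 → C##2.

Descending from E3 to C##2 is the same interval as ascending C##2 to E3.
C to E spans three letter names (C-D-E), plus an octave: a tenth.
The major tenth is 16 semitones; here we have 14, two semitones narrower: diminished.
(Equivalently, a compound diminished third: a diminished third plus an octave.)

d10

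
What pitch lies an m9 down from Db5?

The ninth's letter: D down two letter names plus an octave → C.
A minor ninth spans 13 semitones, so from Db5 the target pitch is C4.

C4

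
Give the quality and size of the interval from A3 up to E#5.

A to E spans five letter names (A-B-C-D-E), plus an octave, so the interval is some kind of twelfth.
A3 to E#5 spans 20 semitones — one semitone wider than the perfect twelfth (19) — giving an augmented twelfth.
(Equivalently, a compound augmented fifth: an augmented fifth plus an octave.)

augmented twelfth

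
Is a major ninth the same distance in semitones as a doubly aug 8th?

Both span 14 semitones: a major ninth and a doubly augmented octave are the same chromatic distance.

Yes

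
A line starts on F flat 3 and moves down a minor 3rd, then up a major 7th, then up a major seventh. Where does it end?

B 4

Down a minor third from Fb3: Db3 (3 semitones down).
Up a major seventh from Db3: C4 (11 semitones up).
C4 up a major seventh → B4 (11 semitones).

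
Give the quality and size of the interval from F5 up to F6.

perfect 8th

F to F is the same letter name, plus an octave, so the interval is some kind of octave.
Counting semitones, F5→F6 is 12, which is the perfect octave.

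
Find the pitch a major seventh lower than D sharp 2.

E 1

Seven letter names down from D: E.
A major seventh spans 11 semitones, so from D#2 the target pitch is E1.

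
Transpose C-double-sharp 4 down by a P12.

F-double-sharp 2

The twelfth's letter: C down five letter names plus an octave → F.
Moving 19 semitones down from C##4 (the size of a perfect twelfth) reaches F##2.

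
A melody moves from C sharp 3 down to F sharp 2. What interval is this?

Descending from C#3 to F#2 is the same interval as ascending F#2 to C#3.
F to C spans five letter names (F-G-A-B-C) — that makes it a fifth of some quality.
Counting semitones, F#2→C#3 is 7, which is the perfect fifth.

perfect 5th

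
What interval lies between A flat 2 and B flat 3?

A to B spans two letter names (A-B), plus an octave — that makes it a ninth of some quality.
Ab2 to Bb3 is 14 semitones, matching the major ninth exactly, so the quality is major.
(Equivalently, a compound major second: a major second plus an octave.)

major 9th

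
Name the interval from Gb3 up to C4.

augmented fourth

G to C spans four letter names (G-A-B-C) — that makes it a fourth of some quality.
Gb3 to C4 spans 6 semitones — one semitone wider than the perfect fourth (5) — giving an augmented fourth.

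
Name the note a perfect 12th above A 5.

Counting five letter names plus an octave up from A lands on E.
A perfect twelfth is 19 semitones; 19 semitones up from A5 gives E7.

E 7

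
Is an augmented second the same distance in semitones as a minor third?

Yes

Both span 3 semitones: an augmented second and a minor third are the same chromatic distance.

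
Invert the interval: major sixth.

m3

The rule of nine gives the new number: 9 − 6 = 3, so a sixth becomes a third.
The quality also flips — major becomes minor — giving a minor third.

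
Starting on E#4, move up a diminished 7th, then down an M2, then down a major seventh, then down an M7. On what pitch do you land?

Up a diminished seventh from E#4: D5 (9 semitones up).
Down a major second from D5: C5 (2 semitones down).
A major seventh down from C5 is Db4.
A major seventh down from Db4 is Ebb3.

Ebb3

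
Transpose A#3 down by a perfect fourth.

Four letter names down from A: E.
Moving 5 semitones down from A#3 (the size of a perfect fourth) reaches E#3.

E#3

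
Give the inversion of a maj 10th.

minor sixth

First reduce the compound major tenth to its simple form, a major third.
Interval numbers invert to sum to nine: 3 + 6 = 9, so a third inverts to a sixth.
Quality inverts too: major becomes minor. That makes the inversion a minor sixth.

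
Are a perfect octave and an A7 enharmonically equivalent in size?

Yes

Both span 12 semitones: a perfect octave and an augmented seventh are the same chromatic distance.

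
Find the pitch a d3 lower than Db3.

Counting three letter names down from D lands on B.
A diminished third spans 2 semitones, so from Db3 the target pitch is B2.

B2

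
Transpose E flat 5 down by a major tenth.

C flat 4

Counting three letter names plus an octave down from E lands on C.
A major tenth is 16 semitones; 16 semitones down from Eb5 gives Cb4.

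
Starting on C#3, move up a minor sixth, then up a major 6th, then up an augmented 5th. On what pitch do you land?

C##5

C#3 up a minor sixth → A3 (8 semitones).
A3 up a major sixth → F#4 (9 semitones).
An augmented fifth up from F#4 is C##5.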